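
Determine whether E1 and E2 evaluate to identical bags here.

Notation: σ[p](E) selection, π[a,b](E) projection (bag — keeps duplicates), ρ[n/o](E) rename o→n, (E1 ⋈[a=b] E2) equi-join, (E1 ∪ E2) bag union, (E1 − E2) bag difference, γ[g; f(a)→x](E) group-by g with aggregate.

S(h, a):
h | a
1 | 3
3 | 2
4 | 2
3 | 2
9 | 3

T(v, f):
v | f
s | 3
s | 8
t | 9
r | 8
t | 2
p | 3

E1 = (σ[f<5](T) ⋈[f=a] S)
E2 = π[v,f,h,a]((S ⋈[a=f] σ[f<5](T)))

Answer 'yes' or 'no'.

E1 stepwise |·|:
  T → 6
  σ[f<5](T) → 3
  S → 5
  (σ[f<5](T) ⋈[f=a] S) → 7
E2 stepwise |·|:
  S → 5
  T → 6
  σ[f<5](T) → 3
  (S ⋈[a=f] σ[f<5](T)) → 7
  π[v,f,h,a]((S ⋈[a=f] σ[f<5](T))) → 7

E1 and E2 produce the same multiset:
v | f | h | a
p | 3 | 1 | 3
p | 3 | 9 | 3
s | 3 | 1 | 3
s | 3 | 9 | 3
t | 2 | 3 | 2
t | 2 | 3 | 2
t | 2 | 4 | 2

yes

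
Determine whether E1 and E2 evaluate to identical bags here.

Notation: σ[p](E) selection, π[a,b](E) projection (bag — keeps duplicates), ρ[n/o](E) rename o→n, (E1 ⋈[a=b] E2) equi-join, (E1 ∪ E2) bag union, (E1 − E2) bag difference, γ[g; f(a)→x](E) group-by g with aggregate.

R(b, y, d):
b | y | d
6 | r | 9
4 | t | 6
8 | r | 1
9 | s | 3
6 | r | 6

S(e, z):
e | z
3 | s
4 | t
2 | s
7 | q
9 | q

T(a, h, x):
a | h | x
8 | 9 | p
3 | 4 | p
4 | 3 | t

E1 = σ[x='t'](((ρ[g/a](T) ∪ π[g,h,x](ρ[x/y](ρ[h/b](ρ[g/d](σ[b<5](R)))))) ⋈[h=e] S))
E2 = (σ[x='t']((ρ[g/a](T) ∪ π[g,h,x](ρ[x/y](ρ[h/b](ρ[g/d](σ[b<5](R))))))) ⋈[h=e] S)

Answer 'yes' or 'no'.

E1 per-node cardinality:
  T → 3
  ρ[g/a](T) → 3
  R → 5
  σ[b<5](R) → 1
  ρ[g/d](σ[b<5](R)) → 1
  ρ[h/b](ρ[g/d](σ[b<5](R))) → 1
  ρ[x/y](ρ[h/b](ρ[g/d](σ[b<5](R)))) → 1
  π[g,h,x](ρ[x/y](ρ[h/b](ρ[g/d](σ[b<5](R))))) → 1
  (ρ[g/a](T) ∪ π[g,h,x](ρ[x/y](ρ[h/b](ρ[g/d](σ[b<5](R)))))) → 4
  S → 5
  ((ρ[g/a](T) ∪ π[g,h,x](ρ[x/y](ρ[h/b](ρ[g/d](σ[b<5](R)))))) ⋈[h=e] S) → 4
  σ[x='t'](((ρ[g/a](T) ∪ π[g,h,x](ρ[x/y](ρ[h/b](ρ[g/d](σ[b<5](R)))))) ⋈[h=e] S)) → 2
E2 per-node cardinality:
  T → 3
  ρ[g/a](T) → 3
  R → 5
  σ[b<5](R) → 1
  ρ[g/d](σ[b<5](R)) → 1
  ρ[h/b](ρ[g/d](σ[b<5](R))) → 1
  ρ[x/y](ρ[h/b](ρ[g/d](σ[b<5](R)))) → 1
  π[g,h,x](ρ[x/y](ρ[h/b](ρ[g/d](σ[b<5](R))))) → 1
  (ρ[g/a](T) ∪ π[g,h,x](ρ[x/y](ρ[h/b](ρ[g/d](σ[b<5](R)))))) → 4
  σ[x='t']((ρ[g/a](T) ∪ π[g,h,x](ρ[x/y](ρ[h/b](ρ[g/d](σ[b<5](R))))))) → 2
  S → 5
  (σ[x='t']((ρ[g/a](T) ∪ π[g,h,x](ρ[x/y](ρ[h/b](ρ[g/d](σ[b<5](R))))))) ⋈[h=e] S) → 2

E1 and E2 produce the same multiset:
g | h | x | e | z
4 | 3 | t | 3 | s
6 | 4 | t | 4 | t

yes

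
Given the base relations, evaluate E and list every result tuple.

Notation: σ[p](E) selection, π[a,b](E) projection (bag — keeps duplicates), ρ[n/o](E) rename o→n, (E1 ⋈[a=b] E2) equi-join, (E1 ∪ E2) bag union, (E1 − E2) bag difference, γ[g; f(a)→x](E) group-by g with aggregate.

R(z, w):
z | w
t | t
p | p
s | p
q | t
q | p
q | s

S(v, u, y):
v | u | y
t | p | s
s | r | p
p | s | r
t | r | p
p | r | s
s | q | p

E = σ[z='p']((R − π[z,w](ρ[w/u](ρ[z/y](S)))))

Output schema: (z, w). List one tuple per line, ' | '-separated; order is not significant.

Per-node cardinality:
  R → 6
  S → 6
  ρ[z/y](S) → 6
  ρ[w/u](ρ[z/y](S)) → 6
  π[z,w](ρ[w/u](ρ[z/y](S))) → 6
  (R − π[z,w](ρ[w/u](ρ[z/y](S)))) → 5
  σ[z='p']((R − π[z,w](ρ[w/u](ρ[z/y](S))))) → 1

== RESULT ==
z | w
p | p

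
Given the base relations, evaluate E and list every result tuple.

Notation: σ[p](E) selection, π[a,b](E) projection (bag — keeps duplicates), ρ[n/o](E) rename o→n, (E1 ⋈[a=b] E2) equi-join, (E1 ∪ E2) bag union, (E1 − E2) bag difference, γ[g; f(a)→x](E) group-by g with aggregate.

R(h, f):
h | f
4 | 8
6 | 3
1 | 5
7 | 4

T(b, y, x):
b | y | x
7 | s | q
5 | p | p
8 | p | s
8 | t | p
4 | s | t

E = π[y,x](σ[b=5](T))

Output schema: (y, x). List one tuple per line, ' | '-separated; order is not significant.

Stepwise |·|:
  T → 5
  σ[b=5](T) → 1
  π[y,x](σ[b=5](T)) → 1

== RESULT ==
y | x
p | p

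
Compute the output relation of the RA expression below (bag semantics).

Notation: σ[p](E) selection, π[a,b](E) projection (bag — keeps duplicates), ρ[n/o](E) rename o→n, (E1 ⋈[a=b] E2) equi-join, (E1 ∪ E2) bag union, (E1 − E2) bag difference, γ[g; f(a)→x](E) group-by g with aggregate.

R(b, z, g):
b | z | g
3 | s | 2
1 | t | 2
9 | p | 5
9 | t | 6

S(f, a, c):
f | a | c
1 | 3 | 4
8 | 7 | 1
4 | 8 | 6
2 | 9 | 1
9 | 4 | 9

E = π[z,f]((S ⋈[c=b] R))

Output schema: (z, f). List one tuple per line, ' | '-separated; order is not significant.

Per-node cardinality:
  S → 5
  R → 4
  (S ⋈[c=b] R) → 4
  π[z,f]((S ⋈[c=b] R)) → 4

== RESULT ==
z | f
p | 9
t | 2
t | 8
t | 9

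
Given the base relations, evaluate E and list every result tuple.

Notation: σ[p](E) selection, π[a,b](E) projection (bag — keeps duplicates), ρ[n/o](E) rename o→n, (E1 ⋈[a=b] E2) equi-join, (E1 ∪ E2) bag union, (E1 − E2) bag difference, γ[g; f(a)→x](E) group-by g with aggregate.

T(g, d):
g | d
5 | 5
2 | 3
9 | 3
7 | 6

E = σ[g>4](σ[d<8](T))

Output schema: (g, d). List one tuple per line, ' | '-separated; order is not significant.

Subexpression sizes:
  T → 4
  σ[d<8](T) → 4
  σ[g>4](σ[d<8](T)) → 3

== RESULT ==
g | d
5 | 5
7 | 6
9 | 3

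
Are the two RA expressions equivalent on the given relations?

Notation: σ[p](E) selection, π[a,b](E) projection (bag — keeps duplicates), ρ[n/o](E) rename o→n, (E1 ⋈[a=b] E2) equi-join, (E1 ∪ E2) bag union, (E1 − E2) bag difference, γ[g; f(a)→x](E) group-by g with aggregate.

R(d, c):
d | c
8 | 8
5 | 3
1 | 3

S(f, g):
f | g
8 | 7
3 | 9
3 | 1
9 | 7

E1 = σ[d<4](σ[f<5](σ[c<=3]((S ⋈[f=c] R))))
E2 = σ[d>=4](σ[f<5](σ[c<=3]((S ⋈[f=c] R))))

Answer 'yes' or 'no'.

E1 per-node cardinality:
  S → 4
  R → 3
  (S ⋈[f=c] R) → 5
  σ[c<=3]((S ⋈[f=c] R)) → 4
  σ[f<5](σ[c<=3]((S ⋈[f=c] R))) → 4
  σ[d<4](σ[f<5](σ[c<=3]((S ⋈[f=c] R)))) → 2
E2 per-node cardinality:
  S → 4
  R → 3
  (S ⋈[f=c] R) → 5
  σ[c<=3]((S ⋈[f=c] R)) → 4
  σ[f<5](σ[c<=3]((S ⋈[f=c] R))) → 4
  σ[d>=4](σ[f<5](σ[c<=3]((S ⋈[f=c] R)))) → 2

E1 result:
f | g | d | c
3 | 1 | 1 | 3
3 | 9 | 1 | 3
E2 result:
f | g | d | c
3 | 1 | 5 | 3
3 | 9 | 5 | 3
Witness: (3, 9, 5, 3) appears 0× in E1 but 1× in E2.

no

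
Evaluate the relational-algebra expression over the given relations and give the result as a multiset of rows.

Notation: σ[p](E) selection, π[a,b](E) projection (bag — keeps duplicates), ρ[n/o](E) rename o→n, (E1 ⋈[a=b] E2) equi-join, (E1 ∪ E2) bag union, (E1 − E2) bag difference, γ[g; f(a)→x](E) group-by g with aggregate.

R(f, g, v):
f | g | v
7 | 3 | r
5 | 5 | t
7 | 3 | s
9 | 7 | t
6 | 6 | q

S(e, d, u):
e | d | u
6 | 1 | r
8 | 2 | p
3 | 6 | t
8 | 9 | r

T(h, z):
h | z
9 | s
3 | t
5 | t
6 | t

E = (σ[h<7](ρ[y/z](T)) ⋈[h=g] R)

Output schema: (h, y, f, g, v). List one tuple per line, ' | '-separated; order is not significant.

Per-node cardinality:
  T → 4
  ρ[y/z](T) → 4
  σ[h<7](ρ[y/z](T)) → 3
  R → 5
  (σ[h<7](ρ[y/z](T)) ⋈[h=g] R) → 4

== RESULT ==
h | y | f | g | v
3 | t | 7 | 3 | r
3 | t | 7 | 3 | s
5 | t | 5 | 5 | t
6 | t | 6 | 6 | q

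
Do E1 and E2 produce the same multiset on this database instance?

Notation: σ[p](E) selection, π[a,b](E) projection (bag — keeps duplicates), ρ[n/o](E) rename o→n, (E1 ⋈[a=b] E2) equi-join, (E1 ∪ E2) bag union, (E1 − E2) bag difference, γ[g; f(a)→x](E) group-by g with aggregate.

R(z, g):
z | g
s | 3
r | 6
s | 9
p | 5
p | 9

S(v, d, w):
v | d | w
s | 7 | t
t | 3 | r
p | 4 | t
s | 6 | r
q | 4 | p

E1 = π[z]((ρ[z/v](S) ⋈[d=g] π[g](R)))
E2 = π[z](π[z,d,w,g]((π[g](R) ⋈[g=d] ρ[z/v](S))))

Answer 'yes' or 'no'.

E1 stepwise |·|:
  S → 5
  ρ[z/v](S) → 5
  R → 5
  π[g](R) → 5
  (ρ[z/v](S) ⋈[d=g] π[g](R)) → 2
  π[z]((ρ[z/v](S) ⋈[d=g] π[g](R))) → 2
E2 stepwise |·|:
  R → 5
  π[g](R) → 5
  S → 5
  ρ[z/v](S) → 5
  (π[g](R) ⋈[g=d] ρ[z/v](S)) → 2
  π[z,d,w,g]((π[g](R) ⋈[g=d] ρ[z/v](S))) → 2
  π[z](π[z,d,w,g]((π[g](R) ⋈[g=d] ρ[z/v](S)))) → 2

E1 and E2 produce the same multiset:
z
s
t

yes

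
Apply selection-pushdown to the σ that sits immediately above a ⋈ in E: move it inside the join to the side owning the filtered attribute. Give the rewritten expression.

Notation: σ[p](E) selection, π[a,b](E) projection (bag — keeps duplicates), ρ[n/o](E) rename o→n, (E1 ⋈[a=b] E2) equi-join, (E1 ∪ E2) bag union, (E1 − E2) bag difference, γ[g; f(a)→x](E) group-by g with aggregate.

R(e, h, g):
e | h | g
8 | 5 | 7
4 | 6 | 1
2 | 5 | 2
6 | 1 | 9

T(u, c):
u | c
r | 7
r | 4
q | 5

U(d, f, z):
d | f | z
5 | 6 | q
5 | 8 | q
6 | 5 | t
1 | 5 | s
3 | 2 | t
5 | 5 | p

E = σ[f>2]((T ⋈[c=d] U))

σ filters on f, owned by the right side.
E' = (T ⋈[c=d] σ[f>2](U))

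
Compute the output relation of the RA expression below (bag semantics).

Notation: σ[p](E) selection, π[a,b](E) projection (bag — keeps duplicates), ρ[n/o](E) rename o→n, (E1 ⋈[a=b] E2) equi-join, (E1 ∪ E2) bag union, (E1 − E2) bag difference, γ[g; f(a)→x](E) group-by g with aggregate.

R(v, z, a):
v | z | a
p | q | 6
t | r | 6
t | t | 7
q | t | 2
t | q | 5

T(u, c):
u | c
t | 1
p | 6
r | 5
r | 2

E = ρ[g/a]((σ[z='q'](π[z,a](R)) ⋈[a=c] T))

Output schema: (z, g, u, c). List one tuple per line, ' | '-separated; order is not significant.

Subexpression sizes:
  R → 5
  π[z,a](R) → 5
  σ[z='q'](π[z,a](R)) → 2
  T → 4
  (σ[z='q'](π[z,a](R)) ⋈[a=c] T) → 2
  ρ[g/a]((σ[z='q'](π[z,a](R)) ⋈[a=c] T)) → 2

== RESULT ==
z | g | u | c
q | 5 | r | 5
q | 6 | p | 6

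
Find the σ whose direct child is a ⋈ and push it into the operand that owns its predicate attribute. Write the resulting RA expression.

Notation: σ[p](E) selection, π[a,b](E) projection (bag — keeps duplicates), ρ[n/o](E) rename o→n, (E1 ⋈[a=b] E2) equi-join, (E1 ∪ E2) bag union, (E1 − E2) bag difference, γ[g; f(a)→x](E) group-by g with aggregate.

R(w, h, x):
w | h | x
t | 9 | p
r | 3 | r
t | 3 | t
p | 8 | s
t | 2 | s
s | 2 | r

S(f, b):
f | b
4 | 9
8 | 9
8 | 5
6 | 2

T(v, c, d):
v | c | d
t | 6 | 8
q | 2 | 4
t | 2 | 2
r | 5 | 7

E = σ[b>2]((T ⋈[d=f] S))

σ filters on b, owned by the right side.
E' = (T ⋈[d=f] σ[b>2](S))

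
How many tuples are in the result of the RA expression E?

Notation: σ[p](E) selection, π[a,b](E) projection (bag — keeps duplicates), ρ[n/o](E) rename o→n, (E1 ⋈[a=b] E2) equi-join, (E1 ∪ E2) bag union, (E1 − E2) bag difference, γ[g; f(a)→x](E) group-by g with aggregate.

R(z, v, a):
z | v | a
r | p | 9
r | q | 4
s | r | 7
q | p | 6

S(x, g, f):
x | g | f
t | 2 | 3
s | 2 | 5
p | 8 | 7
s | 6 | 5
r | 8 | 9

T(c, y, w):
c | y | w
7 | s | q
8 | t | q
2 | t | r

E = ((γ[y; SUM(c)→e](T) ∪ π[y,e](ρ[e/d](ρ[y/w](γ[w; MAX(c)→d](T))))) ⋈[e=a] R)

Stepwise |·|:
  T → 3
  γ[y; SUM(c)→e](T) → 2
  T → 3
  γ[w; MAX(c)→d](T) → 2
  ρ[y/w](γ[w; MAX(c)→d](T)) → 2
  ρ[e/d](ρ[y/w](γ[w; MAX(c)→d](T))) → 2
  π[y,e](ρ[e/d](ρ[y/w](γ[w; MAX(c)→d](T)))) → 2
  (γ[y; SUM(c)→e](T) ∪ π[y,e](ρ[e/d](ρ[y/w](γ[w; MAX(c)→d](T))))) → 4
  R → 4
  ((γ[y; SUM(c)→e](T) ∪ π[y,e](ρ[e/d](ρ[y/w](γ[w; MAX(c)→d](T))))) ⋈[e=a] R) → 1

|E| = 1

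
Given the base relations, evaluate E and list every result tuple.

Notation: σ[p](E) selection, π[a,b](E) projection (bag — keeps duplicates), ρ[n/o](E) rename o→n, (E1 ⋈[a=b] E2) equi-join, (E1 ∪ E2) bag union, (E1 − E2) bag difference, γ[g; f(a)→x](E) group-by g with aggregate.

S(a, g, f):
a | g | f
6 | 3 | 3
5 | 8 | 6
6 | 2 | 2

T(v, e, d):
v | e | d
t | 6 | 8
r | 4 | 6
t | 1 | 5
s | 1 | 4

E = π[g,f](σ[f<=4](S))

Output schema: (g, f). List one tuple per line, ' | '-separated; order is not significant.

Stepwise |·|:
  S → 3
  σ[f<=4](S) → 2
  π[g,f](σ[f<=4](S)) → 2

== RESULT ==
g | f
2 | 2
3 | 3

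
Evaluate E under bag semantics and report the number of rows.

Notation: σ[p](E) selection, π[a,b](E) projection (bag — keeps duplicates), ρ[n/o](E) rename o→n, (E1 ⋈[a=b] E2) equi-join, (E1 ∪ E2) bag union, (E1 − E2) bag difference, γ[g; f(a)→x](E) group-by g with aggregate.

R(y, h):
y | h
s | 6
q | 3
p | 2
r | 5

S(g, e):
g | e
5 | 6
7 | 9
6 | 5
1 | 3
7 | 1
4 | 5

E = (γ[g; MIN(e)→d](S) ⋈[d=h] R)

Row counts bottom-up:
  S → 6
  γ[g; MIN(e)→d](S) → 5
  R → 4
  (γ[g; MIN(e)→d](S) ⋈[d=h] R) → 4

|E| = 4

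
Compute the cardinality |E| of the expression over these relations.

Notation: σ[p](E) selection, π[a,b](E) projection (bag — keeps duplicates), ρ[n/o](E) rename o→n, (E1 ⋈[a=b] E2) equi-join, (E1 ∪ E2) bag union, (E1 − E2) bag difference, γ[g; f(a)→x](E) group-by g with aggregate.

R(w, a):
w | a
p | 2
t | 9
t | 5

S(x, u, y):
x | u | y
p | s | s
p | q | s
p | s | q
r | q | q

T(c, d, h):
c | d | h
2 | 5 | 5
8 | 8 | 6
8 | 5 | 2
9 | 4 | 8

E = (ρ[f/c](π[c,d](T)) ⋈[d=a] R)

Subexpression sizes:
  T → 4
  π[c,d](T) → 4
  ρ[f/c](π[c,d](T)) → 4
  R → 3
  (ρ[f/c](π[c,d](T)) ⋈[d=a] R) → 2

|E| = 2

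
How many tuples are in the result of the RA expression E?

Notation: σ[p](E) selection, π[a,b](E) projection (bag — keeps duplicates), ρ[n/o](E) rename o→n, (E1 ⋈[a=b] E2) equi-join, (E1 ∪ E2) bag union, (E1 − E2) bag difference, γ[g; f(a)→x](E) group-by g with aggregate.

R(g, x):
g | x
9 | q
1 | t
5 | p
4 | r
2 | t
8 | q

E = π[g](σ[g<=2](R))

Subexpression sizes:
  R → 6
  σ[g<=2](R) → 2
  π[g](σ[g<=2](R)) → 2

|E| = 2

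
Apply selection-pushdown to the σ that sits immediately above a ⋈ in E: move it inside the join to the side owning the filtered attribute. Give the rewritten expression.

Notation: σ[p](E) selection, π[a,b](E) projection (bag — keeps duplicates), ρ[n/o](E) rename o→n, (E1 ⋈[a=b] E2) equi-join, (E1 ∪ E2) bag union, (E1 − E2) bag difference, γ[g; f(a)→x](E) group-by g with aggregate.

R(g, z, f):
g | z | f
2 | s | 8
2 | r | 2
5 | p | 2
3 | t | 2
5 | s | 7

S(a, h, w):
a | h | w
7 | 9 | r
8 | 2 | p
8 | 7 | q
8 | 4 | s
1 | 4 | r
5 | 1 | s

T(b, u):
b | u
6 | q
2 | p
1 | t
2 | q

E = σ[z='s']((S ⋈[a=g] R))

σ filters on z, owned by the right side.
E' = (S ⋈[a=g] σ[z='s'](R))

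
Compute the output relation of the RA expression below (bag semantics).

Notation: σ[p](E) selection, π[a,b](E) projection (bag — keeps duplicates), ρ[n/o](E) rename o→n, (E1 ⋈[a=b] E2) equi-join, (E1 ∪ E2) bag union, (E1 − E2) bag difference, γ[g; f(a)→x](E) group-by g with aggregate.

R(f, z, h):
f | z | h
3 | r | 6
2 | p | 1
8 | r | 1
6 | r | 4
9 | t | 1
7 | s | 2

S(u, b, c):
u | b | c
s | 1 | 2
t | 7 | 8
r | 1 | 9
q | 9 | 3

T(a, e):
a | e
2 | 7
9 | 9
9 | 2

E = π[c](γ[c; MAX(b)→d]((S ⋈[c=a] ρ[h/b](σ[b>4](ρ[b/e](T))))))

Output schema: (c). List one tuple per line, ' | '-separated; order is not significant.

Stepwise |·|:
  S → 4
  T → 3
  ρ[b/e](T) → 3
  σ[b>4](ρ[b/e](T)) → 2
  ρ[h/b](σ[b>4](ρ[b/e](T))) → 2
  (S ⋈[c=a] ρ[h/b](σ[b>4](ρ[b/e](T)))) → 2
  γ[c; MAX(b)→d]((S ⋈[c=a] ρ[h/b](σ[b>4](ρ[b/e](T))))) → 2
  π[c](γ[c; MAX(b)→d]((S ⋈[c=a] ρ[h/b](σ[b>4](ρ[b/e](T)))))) → 2

== RESULT ==
c
2
9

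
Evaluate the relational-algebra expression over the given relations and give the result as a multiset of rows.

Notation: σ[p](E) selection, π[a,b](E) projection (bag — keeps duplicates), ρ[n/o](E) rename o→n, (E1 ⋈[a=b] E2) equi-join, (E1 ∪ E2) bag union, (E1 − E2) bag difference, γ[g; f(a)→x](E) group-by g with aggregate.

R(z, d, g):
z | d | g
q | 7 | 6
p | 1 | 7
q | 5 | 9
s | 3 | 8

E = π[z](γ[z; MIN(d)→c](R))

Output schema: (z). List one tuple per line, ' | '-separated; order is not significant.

Row counts bottom-up:
  R → 4
  γ[z; MIN(d)→c](R) → 3
  π[z](γ[z; MIN(d)→c](R)) → 3

== RESULT ==
z
p
q
s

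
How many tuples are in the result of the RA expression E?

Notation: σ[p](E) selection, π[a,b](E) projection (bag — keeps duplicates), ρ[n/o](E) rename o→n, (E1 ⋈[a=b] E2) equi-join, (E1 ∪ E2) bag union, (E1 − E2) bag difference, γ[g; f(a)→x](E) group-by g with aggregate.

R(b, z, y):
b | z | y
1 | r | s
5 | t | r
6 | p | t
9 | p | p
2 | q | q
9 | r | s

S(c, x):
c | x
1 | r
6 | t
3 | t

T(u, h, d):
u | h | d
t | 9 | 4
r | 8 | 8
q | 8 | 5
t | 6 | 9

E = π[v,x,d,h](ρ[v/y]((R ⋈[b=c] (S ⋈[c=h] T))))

Subexpression sizes:
  R → 6
  S → 3
  T → 4
  (S ⋈[c=h] T) → 1
  (R ⋈[b=c] (S ⋈[c=h] T)) → 1
  ρ[v/y]((R ⋈[b=c] (S ⋈[c=h] T))) → 1
  π[v,x,d,h](ρ[v/y]((R ⋈[b=c] (S ⋈[c=h] T)))) → 1

|E| = 1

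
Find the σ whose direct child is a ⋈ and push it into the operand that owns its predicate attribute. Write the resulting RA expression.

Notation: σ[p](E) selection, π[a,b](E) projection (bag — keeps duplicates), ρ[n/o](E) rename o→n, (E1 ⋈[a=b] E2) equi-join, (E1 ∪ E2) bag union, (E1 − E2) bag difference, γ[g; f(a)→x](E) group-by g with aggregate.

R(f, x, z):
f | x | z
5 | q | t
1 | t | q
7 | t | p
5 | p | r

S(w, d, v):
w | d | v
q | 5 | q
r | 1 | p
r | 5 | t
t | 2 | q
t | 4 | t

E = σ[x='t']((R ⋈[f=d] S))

σ filters on x, owned by the left side.
E' = (σ[x='t'](R) ⋈[f=d] S)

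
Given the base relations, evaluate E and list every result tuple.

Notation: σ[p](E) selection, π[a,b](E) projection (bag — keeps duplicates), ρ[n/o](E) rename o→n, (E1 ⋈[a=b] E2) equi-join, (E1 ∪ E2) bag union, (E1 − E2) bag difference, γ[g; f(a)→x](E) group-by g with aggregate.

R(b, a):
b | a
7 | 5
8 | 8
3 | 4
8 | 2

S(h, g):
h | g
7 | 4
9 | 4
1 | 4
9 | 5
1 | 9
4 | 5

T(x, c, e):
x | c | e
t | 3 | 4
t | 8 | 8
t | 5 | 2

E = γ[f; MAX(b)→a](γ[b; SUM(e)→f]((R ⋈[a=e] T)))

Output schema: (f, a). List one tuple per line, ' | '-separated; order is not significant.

Per-node cardinality:
  R → 4
  T → 3
  (R ⋈[a=e] T) → 3
  γ[b; SUM(e)→f]((R ⋈[a=e] T)) → 2
  γ[f; MAX(b)→a](γ[b; SUM(e)→f]((R ⋈[a=e] T))) → 2

== RESULT ==
f | a
4 | 3
10 | 8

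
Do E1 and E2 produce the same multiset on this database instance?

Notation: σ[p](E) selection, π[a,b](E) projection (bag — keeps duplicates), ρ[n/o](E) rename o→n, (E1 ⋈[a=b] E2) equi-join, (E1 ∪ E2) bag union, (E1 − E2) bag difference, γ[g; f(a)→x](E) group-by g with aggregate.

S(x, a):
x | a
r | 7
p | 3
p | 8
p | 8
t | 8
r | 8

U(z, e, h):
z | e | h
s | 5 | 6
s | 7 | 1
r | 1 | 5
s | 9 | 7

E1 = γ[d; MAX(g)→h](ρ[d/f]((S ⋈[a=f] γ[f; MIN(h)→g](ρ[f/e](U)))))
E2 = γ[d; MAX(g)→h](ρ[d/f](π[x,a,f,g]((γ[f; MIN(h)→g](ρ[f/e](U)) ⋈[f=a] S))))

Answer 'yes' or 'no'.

E1 stepwise |·|:
  S → 6
  U → 4
  ρ[f/e](U) → 4
  γ[f; MIN(h)→g](ρ[f/e](U)) → 4
  (S ⋈[a=f] γ[f; MIN(h)→g](ρ[f/e](U))) → 1
  ρ[d/f]((S ⋈[a=f] γ[f; MIN(h)→g](ρ[f/e](U)))) → 1
  γ[d; MAX(g)→h](ρ[d/f]((S ⋈[a=f] γ[f; MIN(h)→g](ρ[f/e](U))))) → 1
E2 stepwise |·|:
  U → 4
  ρ[f/e](U) → 4
  γ[f; MIN(h)→g](ρ[f/e](U)) → 4
  S → 6
  (γ[f; MIN(h)→g](ρ[f/e](U)) ⋈[f=a] S) → 1
  π[x,a,f,g]((γ[f; MIN(h)→g](ρ[f/e](U)) ⋈[f=a] S)) → 1
  ρ[d/f](π[x,a,f,g]((γ[f; MIN(h)→g](ρ[f/e](U)) ⋈[f=a] S))) → 1
  γ[d; MAX(g)→h](ρ[d/f](π[x,a,f,g]((γ[f; MIN(h)→g](ρ[f/e](U)) ⋈[f=a] S)))) → 1

E1 and E2 produce the same multiset:
d | h
7 | 1

yes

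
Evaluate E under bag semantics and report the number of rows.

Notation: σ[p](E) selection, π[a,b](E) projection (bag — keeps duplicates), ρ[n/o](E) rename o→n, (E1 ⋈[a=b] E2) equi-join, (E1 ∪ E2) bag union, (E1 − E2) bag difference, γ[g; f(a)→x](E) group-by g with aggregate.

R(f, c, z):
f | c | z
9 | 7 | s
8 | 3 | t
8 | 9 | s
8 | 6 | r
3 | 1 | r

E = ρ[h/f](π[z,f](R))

Stepwise |·|:
  R → 5
  π[z,f](R) → 5
  ρ[h/f](π[z,f](R)) → 5

|E| = 5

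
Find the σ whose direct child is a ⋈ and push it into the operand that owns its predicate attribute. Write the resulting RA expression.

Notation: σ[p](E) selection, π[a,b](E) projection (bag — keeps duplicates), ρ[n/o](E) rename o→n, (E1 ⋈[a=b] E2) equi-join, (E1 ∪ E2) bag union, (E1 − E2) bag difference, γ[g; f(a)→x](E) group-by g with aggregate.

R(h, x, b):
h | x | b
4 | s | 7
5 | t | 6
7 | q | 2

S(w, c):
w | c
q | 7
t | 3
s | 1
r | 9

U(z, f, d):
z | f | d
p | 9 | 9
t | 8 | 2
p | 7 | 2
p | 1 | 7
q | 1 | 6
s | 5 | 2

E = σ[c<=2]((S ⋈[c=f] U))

σ filters on c, owned by the left side.
E' = (σ[c<=2](S) ⋈[c=f] U)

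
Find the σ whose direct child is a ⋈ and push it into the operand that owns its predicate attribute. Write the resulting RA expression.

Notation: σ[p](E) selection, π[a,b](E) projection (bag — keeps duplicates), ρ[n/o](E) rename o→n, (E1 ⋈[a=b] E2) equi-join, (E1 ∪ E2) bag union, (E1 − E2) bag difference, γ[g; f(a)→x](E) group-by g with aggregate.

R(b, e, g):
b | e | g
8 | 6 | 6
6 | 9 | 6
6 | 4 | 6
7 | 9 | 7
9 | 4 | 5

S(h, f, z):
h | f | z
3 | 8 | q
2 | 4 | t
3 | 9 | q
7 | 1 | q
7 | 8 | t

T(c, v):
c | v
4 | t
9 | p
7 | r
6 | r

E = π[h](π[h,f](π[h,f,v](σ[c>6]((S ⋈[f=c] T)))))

σ filters on c, owned by the right side.
E' = π[h](π[h,f](π[h,f,v]((S ⋈[f=c] σ[c>6](T)))))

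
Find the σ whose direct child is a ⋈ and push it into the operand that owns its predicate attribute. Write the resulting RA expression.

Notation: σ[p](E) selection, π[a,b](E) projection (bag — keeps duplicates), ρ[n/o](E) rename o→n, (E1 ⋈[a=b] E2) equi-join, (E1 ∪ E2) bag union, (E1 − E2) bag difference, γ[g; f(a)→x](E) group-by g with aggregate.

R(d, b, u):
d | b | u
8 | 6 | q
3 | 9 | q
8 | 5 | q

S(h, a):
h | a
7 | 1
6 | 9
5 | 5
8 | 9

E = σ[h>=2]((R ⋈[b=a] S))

σ filters on h, owned by the right side.
E' = (R ⋈[b=a] σ[h>=2](S))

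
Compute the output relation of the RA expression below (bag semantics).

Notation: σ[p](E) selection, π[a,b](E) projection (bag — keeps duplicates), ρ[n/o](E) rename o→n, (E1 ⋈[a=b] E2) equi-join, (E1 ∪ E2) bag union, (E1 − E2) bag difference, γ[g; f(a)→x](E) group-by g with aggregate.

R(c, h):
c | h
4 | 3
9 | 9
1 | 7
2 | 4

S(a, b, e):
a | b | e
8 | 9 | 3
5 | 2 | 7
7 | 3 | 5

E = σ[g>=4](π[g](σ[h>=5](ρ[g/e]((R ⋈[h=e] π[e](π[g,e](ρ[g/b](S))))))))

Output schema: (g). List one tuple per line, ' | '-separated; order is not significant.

Stepwise |·|:
  R → 4
  S → 3
  ρ[g/b](S) → 3
  π[g,e](ρ[g/b](S)) → 3
  π[e](π[g,e](ρ[g/b](S))) → 3
  (R ⋈[h=e] π[e](π[g,e](ρ[g/b](S)))) → 2
  ρ[g/e]((R ⋈[h=e] π[e](π[g,e](ρ[g/b](S))))) → 2
  σ[h>=5](ρ[g/e]((R ⋈[h=e] π[e](π[g,e](ρ[g/b](S)))))) → 1
  π[g](σ[h>=5](ρ[g/e]((R ⋈[h=e] π[e](π[g,e](ρ[g/b](S))))))) → 1
  σ[g>=4](π[g](σ[h>=5](ρ[g/e]((R ⋈[h=e] π[e](π[g,e](ρ[g/b](S)))))))) → 1

== RESULT ==
g
7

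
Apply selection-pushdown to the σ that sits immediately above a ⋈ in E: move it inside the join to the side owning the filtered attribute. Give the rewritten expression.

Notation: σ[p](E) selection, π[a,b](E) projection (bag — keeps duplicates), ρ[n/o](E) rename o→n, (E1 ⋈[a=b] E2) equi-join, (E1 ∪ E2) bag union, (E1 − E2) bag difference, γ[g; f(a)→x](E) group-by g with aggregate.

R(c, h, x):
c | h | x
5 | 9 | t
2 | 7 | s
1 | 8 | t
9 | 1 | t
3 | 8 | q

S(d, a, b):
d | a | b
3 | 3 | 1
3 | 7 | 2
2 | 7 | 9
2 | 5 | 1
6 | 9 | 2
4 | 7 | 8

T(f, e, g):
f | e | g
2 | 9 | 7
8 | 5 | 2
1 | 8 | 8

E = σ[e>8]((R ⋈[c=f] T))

σ filters on e, owned by the right side.
E' = (R ⋈[c=f] σ[e>8](T))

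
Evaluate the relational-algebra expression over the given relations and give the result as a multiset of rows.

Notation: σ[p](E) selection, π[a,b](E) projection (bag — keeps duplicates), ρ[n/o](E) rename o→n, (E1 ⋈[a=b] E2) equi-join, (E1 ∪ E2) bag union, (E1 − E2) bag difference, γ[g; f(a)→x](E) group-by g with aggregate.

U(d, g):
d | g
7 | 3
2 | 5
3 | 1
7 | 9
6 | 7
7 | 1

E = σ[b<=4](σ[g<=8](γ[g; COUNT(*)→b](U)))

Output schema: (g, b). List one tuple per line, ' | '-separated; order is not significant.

Per-node cardinality:
  U → 6
  γ[g; COUNT(*)→b](U) → 5
  σ[g<=8](γ[g; COUNT(*)→b](U)) → 4
  σ[b<=4](σ[g<=8](γ[g; COUNT(*)→b](U))) → 4

== RESULT ==
g | b
1 | 2
3 | 1
5 | 1
7 | 1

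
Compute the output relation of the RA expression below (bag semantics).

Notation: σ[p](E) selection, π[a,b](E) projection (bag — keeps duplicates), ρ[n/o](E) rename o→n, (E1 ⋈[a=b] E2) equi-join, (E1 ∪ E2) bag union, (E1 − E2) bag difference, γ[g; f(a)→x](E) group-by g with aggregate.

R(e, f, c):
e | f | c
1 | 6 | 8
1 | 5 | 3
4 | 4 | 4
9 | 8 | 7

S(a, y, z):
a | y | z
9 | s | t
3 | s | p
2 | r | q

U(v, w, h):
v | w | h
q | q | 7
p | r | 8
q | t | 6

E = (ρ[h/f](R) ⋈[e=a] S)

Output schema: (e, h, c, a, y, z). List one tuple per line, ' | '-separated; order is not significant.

Subexpression sizes:
  R → 4
  ρ[h/f](R) → 4
  S → 3
  (ρ[h/f](R) ⋈[e=a] S) → 1

== RESULT ==
e | h | c | a | y | z
9 | 8 | 7 | 9 | s | t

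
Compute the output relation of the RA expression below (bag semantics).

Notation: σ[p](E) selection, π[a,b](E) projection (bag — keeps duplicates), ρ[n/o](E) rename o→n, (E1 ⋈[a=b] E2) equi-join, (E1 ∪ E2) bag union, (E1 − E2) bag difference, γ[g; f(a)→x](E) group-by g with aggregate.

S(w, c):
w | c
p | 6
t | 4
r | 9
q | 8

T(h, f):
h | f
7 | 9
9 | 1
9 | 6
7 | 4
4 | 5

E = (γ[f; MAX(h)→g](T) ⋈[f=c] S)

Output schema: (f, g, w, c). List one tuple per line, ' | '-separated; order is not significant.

Row counts bottom-up:
  T → 5
  γ[f; MAX(h)→g](T) → 5
  S → 4
  (γ[f; MAX(h)→g](T) ⋈[f=c] S) → 3

== RESULT ==
f | g | w | c
4 | 7 | t | 4
6 | 9 | p | 6
9 | 7 | r | 9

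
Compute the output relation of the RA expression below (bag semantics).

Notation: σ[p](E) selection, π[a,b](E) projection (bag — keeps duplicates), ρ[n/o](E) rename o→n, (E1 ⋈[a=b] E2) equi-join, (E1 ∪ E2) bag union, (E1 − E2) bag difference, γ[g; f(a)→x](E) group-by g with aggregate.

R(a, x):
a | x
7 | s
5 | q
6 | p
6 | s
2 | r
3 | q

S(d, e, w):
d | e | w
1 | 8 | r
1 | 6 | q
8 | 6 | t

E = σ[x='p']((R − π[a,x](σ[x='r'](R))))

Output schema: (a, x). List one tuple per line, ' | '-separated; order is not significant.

Row counts bottom-up:
  R → 6
  R → 6
  σ[x='r'](R) → 1
  π[a,x](σ[x='r'](R)) → 1
  (R − π[a,x](σ[x='r'](R))) → 5
  σ[x='p']((R − π[a,x](σ[x='r'](R)))) → 1

== RESULT ==
a | x
6 | p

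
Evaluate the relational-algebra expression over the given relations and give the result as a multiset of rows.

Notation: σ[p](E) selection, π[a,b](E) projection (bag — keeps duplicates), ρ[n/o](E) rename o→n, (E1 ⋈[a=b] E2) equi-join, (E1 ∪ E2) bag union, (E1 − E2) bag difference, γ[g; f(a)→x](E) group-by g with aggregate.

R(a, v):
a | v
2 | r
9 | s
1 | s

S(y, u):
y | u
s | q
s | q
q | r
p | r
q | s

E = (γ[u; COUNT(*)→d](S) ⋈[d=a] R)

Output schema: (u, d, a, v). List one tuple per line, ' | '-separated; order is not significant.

Per-node cardinality:
  S → 5
  γ[u; COUNT(*)→d](S) → 3
  R → 3
  (γ[u; COUNT(*)→d](S) ⋈[d=a] R) → 3

== RESULT ==
u | d | a | v
q | 2 | 2 | r
r | 2 | 2 | r
s | 1 | 1 | s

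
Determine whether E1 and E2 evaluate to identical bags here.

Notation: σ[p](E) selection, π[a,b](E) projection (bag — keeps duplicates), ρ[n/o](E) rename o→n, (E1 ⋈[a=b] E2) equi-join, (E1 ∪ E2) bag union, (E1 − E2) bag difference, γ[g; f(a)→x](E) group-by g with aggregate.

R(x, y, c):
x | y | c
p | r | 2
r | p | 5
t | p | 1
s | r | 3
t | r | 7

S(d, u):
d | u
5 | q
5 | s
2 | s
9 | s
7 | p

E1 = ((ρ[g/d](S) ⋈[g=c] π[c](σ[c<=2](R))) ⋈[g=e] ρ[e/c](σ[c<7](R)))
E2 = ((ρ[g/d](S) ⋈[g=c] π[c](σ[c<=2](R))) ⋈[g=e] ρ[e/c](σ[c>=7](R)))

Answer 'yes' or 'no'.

E1 stepwise |·|:
  S → 5
  ρ[g/d](S) → 5
  R → 5
  σ[c<=2](R) → 2
  π[c](σ[c<=2](R)) → 2
  (ρ[g/d](S) ⋈[g=c] π[c](σ[c<=2](R))) → 1
  R → 5
  σ[c<7](R) → 4
  ρ[e/c](σ[c<7](R)) → 4
  ((ρ[g/d](S) ⋈[g=c] π[c](σ[c<=2](R))) ⋈[g=e] ρ[e/c](σ[c<7](R))) → 1
E2 stepwise |·|:
  S → 5
  ρ[g/d](S) → 5
  R → 5
  σ[c<=2](R) → 2
  π[c](σ[c<=2](R)) → 2
  (ρ[g/d](S) ⋈[g=c] π[c](σ[c<=2](R))) → 1
  R → 5
  σ[c>=7](R) → 1
  ρ[e/c](σ[c>=7](R)) → 1
  ((ρ[g/d](S) ⋈[g=c] π[c](σ[c<=2](R))) ⋈[g=e] ρ[e/c](σ[c>=7](R))) → 0

E1 result:
g | u | c | x | y | e
2 | s | 2 | p | r | 2
E2 result:
g | u | c | x | y | e
(0 rows)
Witness: (2, 's', 2, 'p', 'r', 2) appears 1× in E1 but 0× in E2.

no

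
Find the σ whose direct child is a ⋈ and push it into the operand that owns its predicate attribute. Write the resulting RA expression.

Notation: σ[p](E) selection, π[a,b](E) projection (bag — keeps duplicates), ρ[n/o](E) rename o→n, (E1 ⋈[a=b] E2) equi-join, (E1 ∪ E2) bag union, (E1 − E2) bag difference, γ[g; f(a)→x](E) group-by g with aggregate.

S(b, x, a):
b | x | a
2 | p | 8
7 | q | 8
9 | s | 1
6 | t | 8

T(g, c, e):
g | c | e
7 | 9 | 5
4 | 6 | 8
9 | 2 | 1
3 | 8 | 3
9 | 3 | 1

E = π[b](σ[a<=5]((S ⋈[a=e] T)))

σ filters on a, owned by the left side.
E' = π[b]((σ[a<=5](S) ⋈[a=e] T))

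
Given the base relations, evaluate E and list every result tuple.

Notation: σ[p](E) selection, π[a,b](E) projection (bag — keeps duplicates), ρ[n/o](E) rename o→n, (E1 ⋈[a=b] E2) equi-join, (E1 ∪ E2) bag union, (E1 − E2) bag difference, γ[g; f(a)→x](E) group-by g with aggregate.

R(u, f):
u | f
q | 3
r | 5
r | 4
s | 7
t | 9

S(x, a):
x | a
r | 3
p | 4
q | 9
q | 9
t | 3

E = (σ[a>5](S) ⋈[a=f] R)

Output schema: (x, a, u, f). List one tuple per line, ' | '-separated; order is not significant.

Per-node cardinality:
  S → 5
  σ[a>5](S) → 2
  R → 5
  (σ[a>5](S) ⋈[a=f] R) → 2

== RESULT ==
x | a | u | f
q | 9 | t | 9
q | 9 | t | 9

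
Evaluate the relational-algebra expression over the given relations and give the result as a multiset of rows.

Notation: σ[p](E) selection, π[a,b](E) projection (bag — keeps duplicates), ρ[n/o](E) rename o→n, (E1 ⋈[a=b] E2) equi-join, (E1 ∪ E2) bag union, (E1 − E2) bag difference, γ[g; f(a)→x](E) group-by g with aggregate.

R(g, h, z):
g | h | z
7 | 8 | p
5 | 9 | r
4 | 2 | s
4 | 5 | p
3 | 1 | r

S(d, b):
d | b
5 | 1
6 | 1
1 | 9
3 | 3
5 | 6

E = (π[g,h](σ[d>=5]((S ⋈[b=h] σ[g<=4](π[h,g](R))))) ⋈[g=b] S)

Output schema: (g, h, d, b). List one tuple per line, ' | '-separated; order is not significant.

Row counts bottom-up:
  S → 5
  R → 5
  π[h,g](R) → 5
  σ[g<=4](π[h,g](R)) → 3
  (S ⋈[b=h] σ[g<=4](π[h,g](R))) → 2
  σ[d>=5]((S ⋈[b=h] σ[g<=4](π[h,g](R)))) → 2
  π[g,h](σ[d>=5]((S ⋈[b=h] σ[g<=4](π[h,g](R))))) → 2
  S → 5
  (π[g,h](σ[d>=5]((S ⋈[b=h] σ[g<=4](π[h,g](R))))) ⋈[g=b] S) → 2

== RESULT ==
g | h | d | b
3 | 1 | 3 | 3
3 | 1 | 3 | 3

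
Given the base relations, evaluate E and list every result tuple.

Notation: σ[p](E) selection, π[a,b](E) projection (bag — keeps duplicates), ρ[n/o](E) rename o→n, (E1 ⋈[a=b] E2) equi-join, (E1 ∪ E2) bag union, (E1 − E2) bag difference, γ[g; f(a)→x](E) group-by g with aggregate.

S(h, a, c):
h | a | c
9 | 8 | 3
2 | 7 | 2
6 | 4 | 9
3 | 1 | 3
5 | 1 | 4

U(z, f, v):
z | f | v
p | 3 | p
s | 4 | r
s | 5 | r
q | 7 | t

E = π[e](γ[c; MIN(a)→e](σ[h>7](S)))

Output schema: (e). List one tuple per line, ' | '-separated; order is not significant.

Row counts bottom-up:
  S → 5
  σ[h>7](S) → 1
  γ[c; MIN(a)→e](σ[h>7](S)) → 1
  π[e](γ[c; MIN(a)→e](σ[h>7](S))) → 1

== RESULT ==
e
8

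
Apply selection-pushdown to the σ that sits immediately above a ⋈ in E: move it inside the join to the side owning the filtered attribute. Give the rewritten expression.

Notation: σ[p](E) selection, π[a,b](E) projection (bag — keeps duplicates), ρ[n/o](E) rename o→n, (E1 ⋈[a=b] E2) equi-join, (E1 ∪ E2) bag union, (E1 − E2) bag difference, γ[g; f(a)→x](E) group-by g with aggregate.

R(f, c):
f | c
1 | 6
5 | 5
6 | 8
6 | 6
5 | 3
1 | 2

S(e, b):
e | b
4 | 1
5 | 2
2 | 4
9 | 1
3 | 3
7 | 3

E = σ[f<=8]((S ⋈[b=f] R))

σ filters on f, owned by the right side.
E' = (S ⋈[b=f] σ[f<=8](R))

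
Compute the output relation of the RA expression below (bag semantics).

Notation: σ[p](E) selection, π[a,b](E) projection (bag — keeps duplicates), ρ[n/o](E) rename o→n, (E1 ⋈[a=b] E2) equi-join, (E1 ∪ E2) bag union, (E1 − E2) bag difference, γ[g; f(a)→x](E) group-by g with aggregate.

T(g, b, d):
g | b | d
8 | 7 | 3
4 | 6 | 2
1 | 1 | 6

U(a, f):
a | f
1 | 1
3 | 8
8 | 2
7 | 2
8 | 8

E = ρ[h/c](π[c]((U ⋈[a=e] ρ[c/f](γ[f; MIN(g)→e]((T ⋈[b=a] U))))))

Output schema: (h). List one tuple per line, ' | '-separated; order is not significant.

Subexpression sizes:
  U → 5
  T → 3
  U → 5
  (T ⋈[b=a] U) → 2
  γ[f; MIN(g)→e]((T ⋈[b=a] U)) → 2
  ρ[c/f](γ[f; MIN(g)→e]((T ⋈[b=a] U))) → 2
  (U ⋈[a=e] ρ[c/f](γ[f; MIN(g)→e]((T ⋈[b=a] U)))) → 3
  π[c]((U ⋈[a=e] ρ[c/f](γ[f; MIN(g)→e]((T ⋈[b=a] U))))) → 3
  ρ[h/c](π[c]((U ⋈[a=e] ρ[c/f](γ[f; MIN(g)→e]((T ⋈[b=a] U)))))) → 3

== RESULT ==
h
1
2
2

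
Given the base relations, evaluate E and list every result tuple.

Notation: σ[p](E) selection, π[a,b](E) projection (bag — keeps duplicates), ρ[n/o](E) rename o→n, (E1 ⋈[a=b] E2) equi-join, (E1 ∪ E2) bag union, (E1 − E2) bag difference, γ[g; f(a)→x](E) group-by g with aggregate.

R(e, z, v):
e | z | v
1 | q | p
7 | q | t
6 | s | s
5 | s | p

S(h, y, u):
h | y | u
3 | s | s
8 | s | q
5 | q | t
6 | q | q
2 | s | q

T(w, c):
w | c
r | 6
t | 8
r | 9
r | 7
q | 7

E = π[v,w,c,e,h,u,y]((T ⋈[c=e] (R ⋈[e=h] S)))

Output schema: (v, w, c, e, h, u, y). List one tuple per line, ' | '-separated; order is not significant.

Stepwise |·|:
  T → 5
  R → 4
  S → 5
  (R ⋈[e=h] S) → 2
  (T ⋈[c=e] (R ⋈[e=h] S)) → 1
  π[v,w,c,e,h,u,y]((T ⋈[c=e] (R ⋈[e=h] S))) → 1

== RESULT ==
v | w | c | e | h | u | y
s | r | 6 | 6 | 6 | q | q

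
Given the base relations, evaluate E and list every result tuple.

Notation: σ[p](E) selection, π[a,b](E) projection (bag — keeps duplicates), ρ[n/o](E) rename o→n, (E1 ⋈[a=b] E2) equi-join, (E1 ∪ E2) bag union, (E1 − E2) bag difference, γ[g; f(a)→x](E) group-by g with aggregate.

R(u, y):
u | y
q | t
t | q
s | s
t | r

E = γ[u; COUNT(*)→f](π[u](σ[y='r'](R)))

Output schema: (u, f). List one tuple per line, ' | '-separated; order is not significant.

Stepwise |·|:
  R → 4
  σ[y='r'](R) → 1
  π[u](σ[y='r'](R)) → 1
  γ[u; COUNT(*)→f](π[u](σ[y='r'](R))) → 1

== RESULT ==
u | f
t | 1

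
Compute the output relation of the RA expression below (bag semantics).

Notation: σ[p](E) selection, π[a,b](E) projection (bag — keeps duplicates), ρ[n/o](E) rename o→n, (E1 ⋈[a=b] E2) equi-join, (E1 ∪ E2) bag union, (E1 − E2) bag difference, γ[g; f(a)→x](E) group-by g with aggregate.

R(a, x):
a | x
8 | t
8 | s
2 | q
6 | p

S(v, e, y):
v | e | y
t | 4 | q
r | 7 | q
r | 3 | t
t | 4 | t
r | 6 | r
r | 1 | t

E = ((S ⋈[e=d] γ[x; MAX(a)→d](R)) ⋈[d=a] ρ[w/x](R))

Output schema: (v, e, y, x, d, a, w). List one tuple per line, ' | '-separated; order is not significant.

Row counts bottom-up:
  S → 6
  R → 4
  γ[x; MAX(a)→d](R) → 4
  (S ⋈[e=d] γ[x; MAX(a)→d](R)) → 1
  R → 4
  ρ[w/x](R) → 4
  ((S ⋈[e=d] γ[x; MAX(a)→d](R)) ⋈[d=a] ρ[w/x](R)) → 1

== RESULT ==
v | e | y | x | d | a | w
r | 6 | r | p | 6 | 6 | p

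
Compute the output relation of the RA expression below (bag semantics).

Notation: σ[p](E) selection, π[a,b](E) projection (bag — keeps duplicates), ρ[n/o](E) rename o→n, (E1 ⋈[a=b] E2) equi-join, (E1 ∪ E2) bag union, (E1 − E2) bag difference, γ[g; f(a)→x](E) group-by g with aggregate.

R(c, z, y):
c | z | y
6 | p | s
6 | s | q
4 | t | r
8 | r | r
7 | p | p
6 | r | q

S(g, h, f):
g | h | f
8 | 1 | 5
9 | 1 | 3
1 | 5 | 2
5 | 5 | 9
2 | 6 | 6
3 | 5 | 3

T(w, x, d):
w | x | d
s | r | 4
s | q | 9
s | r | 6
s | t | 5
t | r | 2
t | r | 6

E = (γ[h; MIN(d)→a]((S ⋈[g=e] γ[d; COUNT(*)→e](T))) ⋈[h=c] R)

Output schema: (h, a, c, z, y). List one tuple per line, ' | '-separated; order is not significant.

Row counts bottom-up:
  S → 6
  T → 6
  γ[d; COUNT(*)→e](T) → 5
  (S ⋈[g=e] γ[d; COUNT(*)→e](T)) → 5
  γ[h; MIN(d)→a]((S ⋈[g=e] γ[d; COUNT(*)→e](T))) → 2
  R → 6
  (γ[h; MIN(d)→a]((S ⋈[g=e] γ[d; COUNT(*)→e](T))) ⋈[h=c] R) → 3

== RESULT ==
h | a | c | z | y
6 | 6 | 6 | p | s
6 | 6 | 6 | r | q
6 | 6 | 6 | s | q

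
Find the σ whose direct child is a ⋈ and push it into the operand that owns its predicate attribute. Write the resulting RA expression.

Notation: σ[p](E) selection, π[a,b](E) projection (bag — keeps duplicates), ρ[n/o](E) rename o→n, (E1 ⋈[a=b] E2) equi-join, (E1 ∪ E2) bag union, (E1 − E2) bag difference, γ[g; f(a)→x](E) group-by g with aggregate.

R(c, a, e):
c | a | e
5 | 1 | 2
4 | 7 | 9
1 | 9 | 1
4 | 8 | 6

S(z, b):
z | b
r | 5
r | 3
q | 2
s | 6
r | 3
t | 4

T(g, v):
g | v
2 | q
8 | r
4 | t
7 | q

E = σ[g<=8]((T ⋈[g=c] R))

σ filters on g, owned by the left side.
E' = (σ[g<=8](T) ⋈[g=c] R)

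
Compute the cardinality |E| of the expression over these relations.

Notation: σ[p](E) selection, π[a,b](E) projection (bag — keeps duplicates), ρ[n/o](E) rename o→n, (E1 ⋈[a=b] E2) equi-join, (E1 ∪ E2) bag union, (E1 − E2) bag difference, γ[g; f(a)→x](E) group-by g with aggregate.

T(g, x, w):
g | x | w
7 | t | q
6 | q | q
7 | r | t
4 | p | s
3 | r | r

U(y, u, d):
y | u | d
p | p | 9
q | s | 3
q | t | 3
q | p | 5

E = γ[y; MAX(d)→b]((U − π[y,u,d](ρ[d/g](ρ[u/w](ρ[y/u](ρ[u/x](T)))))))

Subexpression sizes:
  U → 4
  T → 5
  ρ[u/x](T) → 5
  ρ[y/u](ρ[u/x](T)) → 5
  ρ[u/w](ρ[y/u](ρ[u/x](T))) → 5
  ρ[d/g](ρ[u/w](ρ[y/u](ρ[u/x](T)))) → 5
  π[y,u,d](ρ[d/g](ρ[u/w](ρ[y/u](ρ[u/x](T))))) → 5
  (U − π[y,u,d](ρ[d/g](ρ[u/w](ρ[y/u](ρ[u/x](T)))))) → 4
  γ[y; MAX(d)→b]((U − π[y,u,d](ρ[d/g](ρ[u/w](ρ[y/u](ρ[u/x](T))))))) → 2

|E| = 2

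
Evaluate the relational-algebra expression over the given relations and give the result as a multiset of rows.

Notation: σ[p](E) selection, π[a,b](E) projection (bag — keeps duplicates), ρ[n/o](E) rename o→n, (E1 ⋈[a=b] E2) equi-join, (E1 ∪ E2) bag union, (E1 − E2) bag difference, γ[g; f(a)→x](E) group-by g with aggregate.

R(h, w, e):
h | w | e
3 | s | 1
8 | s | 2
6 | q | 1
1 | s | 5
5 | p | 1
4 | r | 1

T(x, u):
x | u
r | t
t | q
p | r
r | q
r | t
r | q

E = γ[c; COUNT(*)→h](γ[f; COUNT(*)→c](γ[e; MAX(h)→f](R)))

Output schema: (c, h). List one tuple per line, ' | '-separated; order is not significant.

Row counts bottom-up:
  R → 6
  γ[e; MAX(h)→f](R) → 3
  γ[f; COUNT(*)→c](γ[e; MAX(h)→f](R)) → 3
  γ[c; COUNT(*)→h](γ[f; COUNT(*)→c](γ[e; MAX(h)→f](R))) → 1

== RESULT ==
c | h
1 | 3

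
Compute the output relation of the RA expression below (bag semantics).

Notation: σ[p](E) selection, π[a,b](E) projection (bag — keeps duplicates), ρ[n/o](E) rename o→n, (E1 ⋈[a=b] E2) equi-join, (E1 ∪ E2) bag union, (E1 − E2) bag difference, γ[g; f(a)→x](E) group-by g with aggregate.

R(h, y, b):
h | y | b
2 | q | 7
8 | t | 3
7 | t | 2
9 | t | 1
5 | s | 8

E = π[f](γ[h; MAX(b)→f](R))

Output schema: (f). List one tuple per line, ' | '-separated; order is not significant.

Subexpression sizes:
  R → 5
  γ[h; MAX(b)→f](R) → 5
  π[f](γ[h; MAX(b)→f](R)) → 5

== RESULT ==
f
1
2
3
7
8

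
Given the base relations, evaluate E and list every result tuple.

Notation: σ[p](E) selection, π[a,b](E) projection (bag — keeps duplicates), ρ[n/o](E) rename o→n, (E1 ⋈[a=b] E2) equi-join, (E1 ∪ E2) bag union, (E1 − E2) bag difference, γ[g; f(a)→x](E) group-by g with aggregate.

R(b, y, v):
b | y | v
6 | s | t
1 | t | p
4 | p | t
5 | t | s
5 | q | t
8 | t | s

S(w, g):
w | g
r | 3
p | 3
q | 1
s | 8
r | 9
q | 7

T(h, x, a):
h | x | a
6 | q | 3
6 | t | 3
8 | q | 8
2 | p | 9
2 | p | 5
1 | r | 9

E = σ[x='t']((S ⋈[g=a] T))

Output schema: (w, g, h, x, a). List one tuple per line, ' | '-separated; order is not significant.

Row counts bottom-up:
  S → 6
  T → 6
  (S ⋈[g=a] T) → 7
  σ[x='t']((S ⋈[g=a] T)) → 2

== RESULT ==
w | g | h | x | a
p | 3 | 6 | t | 3
r | 3 | 6 | t | 3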